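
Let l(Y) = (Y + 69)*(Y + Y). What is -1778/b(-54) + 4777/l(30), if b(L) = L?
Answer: 200357/5940 ≈ 33.730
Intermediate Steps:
l(Y) = 2*Y*(69 + Y) (l(Y) = (69 + Y)*(2*Y) = 2*Y*(69 + Y))
-1778/b(-54) + 4777/l(30) = -1778/(-54) + 4777/((2*30*(69 + 30))) = -1778*(-1/54) + 4777/((2*30*99)) = 889/27 + 4777/5940 = 200357/5940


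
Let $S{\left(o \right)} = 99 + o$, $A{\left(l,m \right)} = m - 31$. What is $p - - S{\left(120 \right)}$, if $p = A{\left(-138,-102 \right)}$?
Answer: $86$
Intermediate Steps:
$A{\left(l,m \right)} = -31 + m$
$p = -133$ ($p = -31 - 102 = -133$)
$p - - S{\left(120 \right)} = -133 - - (99 + 120) = -133 - \left(-1\right) 219 = -133 - -219 = -133 + 219 = 86$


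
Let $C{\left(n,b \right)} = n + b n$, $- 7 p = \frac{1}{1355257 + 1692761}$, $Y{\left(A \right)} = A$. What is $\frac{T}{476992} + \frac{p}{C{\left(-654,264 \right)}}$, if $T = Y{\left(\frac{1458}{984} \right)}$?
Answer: $\frac{224639182378067}{72315957623911384320} \approx 3.1064 \cdot 10^{-6}$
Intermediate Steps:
$T = \frac{243}{164}$ ($T = \frac{1458}{984} = 1458 \cdot \frac{1}{984} = \frac{243}{164} \approx 1.4817$)
$p = - \frac{1}{21336126}$ ($p = - \frac{1}{7 \left(1355257 + 1692761\right)} = - \frac{1}{7 \cdot 3048018} = \left(- \frac{1}{7}\right) \frac{1}{3048018} = - \frac{1}{21336126} \approx -4.6869 \cdot 10^{-8}$)
$\frac{T}{476992} + \frac{p}{C{\left(-654,264 \right)}} = \frac{243}{164 \cdot 476992} - \frac{1}{21336126 \left(- 654 \left(1 + 264\right)\right)} = \frac{243}{164} \cdot \frac{1}{476992} - \frac{1}{21336126 \left(\left(-654\right) 265\right)} = \frac{243}{78226688} - \frac{1}{21336126 \left(-173310\right)} = \frac{243}{78226688} - - \frac{1}{3697763997060} = \frac{243}{78226688} + \frac{1}{3697763997060} = \frac{224639182378067}{72315957623911384320}$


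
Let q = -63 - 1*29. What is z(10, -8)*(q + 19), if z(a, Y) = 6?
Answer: -438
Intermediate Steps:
q = -92 (q = -63 - 29 = -92)
z(10, -8)*(q + 19) = 6*(-92 + 19) = 6*(-73) = -438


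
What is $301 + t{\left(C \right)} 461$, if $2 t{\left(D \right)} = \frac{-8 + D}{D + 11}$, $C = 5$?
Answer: $\frac{8249}{32} \approx 257.78$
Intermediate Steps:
$t{\left(D \right)} = \frac{-8 + D}{2 \left(11 + D\right)}$ ($t{\left(D \right)} = \frac{\left(-8 + D\right) \frac{1}{D + 11}}{2} = \frac{\left(-8 + D\right) \frac{1}{11 + D}}{2} = \frac{\frac{1}{11 + D} \left(-8 + D\right)}{2} = \frac{-8 + D}{2 \left(11 + D\right)}$)
$301 + t{\left(C \right)} 461 = 301 + \frac{-8 + 5}{2 \left(11 + 5\right)} 461 = 301 + \frac{1}{2} \cdot \frac{1}{16} \left(-3\right) 461 = 301 - \frac{1383}{32} = \frac{8249}{32}$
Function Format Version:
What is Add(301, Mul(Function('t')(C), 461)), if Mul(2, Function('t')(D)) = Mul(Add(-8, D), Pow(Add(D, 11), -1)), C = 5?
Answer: Rational(8249, 32) ≈ 257.78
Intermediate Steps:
Function('t')(D) = Mul(Rational(1, 2), Pow(Add(11, D), -1), Add(-8, D)) (Function('t')(D) = Mul(Rational(1, 2), Mul(Add(-8, D), Pow(Add(D, 11), -1))) = Mul(Rational(1, 2), Mul(Add(-8, D), Pow(Add(11, D), -1))) = Mul(Rational(1, 2), Mul(Pow(Add(11, D), -1), Add(-8, D))) = Mul(Rational(1, 2), Pow(Add(11, D), -1), Add(-8, D)))
Add(301, Mul(Function('t')(C), 461)) = Add(301, Mul(Mul(Rational(1, 2), Pow(Add(11, 5), -1), Add(-8, 5)), 461)) = Add(301, Mul(Mul(Rational(1, 2), Pow(16, -1), -3), 461)) = Add(301, Mul(Mul(Rational(1, 2), Rational(1, 16), -3), 461)) = Add(301, Mul(Rational(-3, 32), 461)) = Add(301, Rational(-1383, 32)) = Rational(8249, 32)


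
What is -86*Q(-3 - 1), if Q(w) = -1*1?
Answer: 86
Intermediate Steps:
Q(w) = -1
-86*Q(-3 - 1) = -86*(-1) = 86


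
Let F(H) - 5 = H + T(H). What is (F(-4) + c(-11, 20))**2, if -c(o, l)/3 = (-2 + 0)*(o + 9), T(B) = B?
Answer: 225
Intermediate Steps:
c(o, l) = 54 + 6*o (c(o, l) = -3*(-2 + 0)*(o + 9) = -(-6)*(9 + o) = -3*(-18 - 2*o) = 54 + 6*o)
F(H) = 5 + 2*H (F(H) = 5 + (H + H) = 5 + 2*H)
(F(-4) + c(-11, 20))**2 = ((5 + 2*(-4)) + (54 + 6*(-11)))**2 = ((5 - 8) + (54 - 66))**2 = (-3 - 12)**2 = (-15)**2 = 225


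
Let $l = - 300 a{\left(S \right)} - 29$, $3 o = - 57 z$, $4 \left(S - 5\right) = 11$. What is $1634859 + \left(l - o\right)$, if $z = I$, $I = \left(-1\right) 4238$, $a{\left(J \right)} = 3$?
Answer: $1553408$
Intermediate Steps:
$S = \frac{31}{4}$ ($S = 5 + \frac{1}{4} \cdot 11 = 5 + \frac{11}{4} = \frac{31}{4} \approx 7.75$)
$I = -4238$
$z = -4238$
$o = 80522$ ($o = \frac{\left(-57\right) \left(-4238\right)}{3} = \frac{1}{3} \cdot 241566 = 80522$)
$l = -929$ ($l = \left(-300\right) 3 - 29 = -900 - 29 = -929$)
$1634859 + \left(l - o\right) = 1634859 - 81451 = 1553408$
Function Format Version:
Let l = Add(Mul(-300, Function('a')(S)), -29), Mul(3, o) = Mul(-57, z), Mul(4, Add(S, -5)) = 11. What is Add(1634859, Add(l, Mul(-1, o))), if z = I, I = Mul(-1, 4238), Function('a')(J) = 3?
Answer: 1553408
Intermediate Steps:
S = Rational(31, 4) (S = Add(5, Mul(Rational(1, 4), 11)) = Add(5, Rational(11, 4)) = Rational(31, 4) ≈ 7.7500)
I = -4238
z = -4238
o = 80522 (o = Mul(Rational(1, 3), Mul(-57, -4238)) = Mul(Rational(1, 3), 241566) = 80522)
l = -929 (l = Add(Mul(-300, 3), -29) = Add(-900, -29) = -929)
Add(1634859, Add(l, Mul(-1, o))) = Add(1634859, Add(-929, Mul(-1, 80522))) = Add(1634859, Add(-929, -80522)) = Add(1634859, -81451) = 1553408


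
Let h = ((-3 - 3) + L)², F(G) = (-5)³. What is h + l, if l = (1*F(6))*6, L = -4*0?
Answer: -714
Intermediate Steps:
F(G) = -125
L = 0
l = -750 (l = (1*(-125))*6 = -125*6 = -750)
h = 36 (h = ((-3 - 3) + 0)² = (-6 + 0)² = (-6)² = 36)
h + l = 36 - 750 = -714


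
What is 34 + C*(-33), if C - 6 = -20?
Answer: 496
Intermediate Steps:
C = -14 (C = 6 - 20 = -14)
34 + C*(-33) = 34 - 14*(-33) = 34 + 462 = 496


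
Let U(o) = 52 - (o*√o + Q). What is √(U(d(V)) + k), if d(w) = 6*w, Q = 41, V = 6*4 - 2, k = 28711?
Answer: √(28722 - 264*√33) ≈ 164.94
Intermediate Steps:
V = 22 (V = 24 - 2 = 22)
U(o) = 11 - o^(3/2) (U(o) = 52 - (o*√o + 41) = 52 - (o^(3/2) + 41) = 52 - (41 + o^(3/2)) = 52 + (-41 - o^(3/2)) = 11 - o^(3/2))
√(U(d(V)) + k) = √((11 - (6*22)^(3/2)) + 28711) = √((11 - 132^(3/2)) + 28711) = √((11 - 264*√33) + 28711) = √(28722 - 264*√33)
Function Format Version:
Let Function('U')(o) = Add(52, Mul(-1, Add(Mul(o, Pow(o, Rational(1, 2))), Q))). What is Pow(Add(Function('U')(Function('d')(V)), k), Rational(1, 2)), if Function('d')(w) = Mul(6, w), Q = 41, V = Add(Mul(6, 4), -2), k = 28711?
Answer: Pow(Add(28722, Mul(-264, Pow(33, Rational(1, 2)))), Rational(1, 2)) ≈ 164.94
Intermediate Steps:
V = 22 (V = Add(24, -2) = 22)
Function('U')(o) = Add(11, Mul(-1, Pow(o, Rational(3, 2)))) (Function('U')(o) = Add(52, Mul(-1, Add(Mul(o, Pow(o, Rational(1, 2))), 41))) = Add(52, Mul(-1, Add(Pow(o, Rational(3, 2)), 41))) = Add(52, Mul(-1, Add(41, Pow(o, Rational(3, 2))))) = Add(52, Add(-41, Mul(-1, Pow(o, Rational(3, 2))))) = Add(11, Mul(-1, Pow(o, Rational(3, 2)))))
Pow(Add(Function('U')(Function('d')(V)), k), Rational(1, 2)) = Pow(Add(Add(11, Mul(-1, Pow(Mul(6, 22), Rational(3, 2)))), 28711), Rational(1, 2)) = Pow(Add(Add(11, Mul(-1, Pow(132, Rational(3, 2)))), 28711), Rational(1, 2)) = Pow(Add(Add(11, Mul(-1, Mul(264, Pow(33, Rational(1, 2))))), 28711), Rational(1, 2)) = Pow(Add(Add(11, Mul(-264, Pow(33, Rational(1, 2)))), 28711), Rational(1, 2)) = Pow(Add(28722, Mul(-264, Pow(33, Rational(1, 2)))), Rational(1, 2))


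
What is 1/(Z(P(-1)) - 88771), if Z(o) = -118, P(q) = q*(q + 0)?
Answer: -1/88889 ≈ -1.1250e-5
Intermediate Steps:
P(q) = q**2 (P(q) = q*q = q**2)
1/(Z(P(-1)) - 88771) = 1/(-118 - 88771) = 1/(-88889) = -1/88889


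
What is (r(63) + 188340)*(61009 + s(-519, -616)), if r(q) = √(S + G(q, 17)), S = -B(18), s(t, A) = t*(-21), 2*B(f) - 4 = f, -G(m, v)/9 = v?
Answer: 13543152720 + 143816*I*√41 ≈ 1.3543e+10 + 9.2087e+5*I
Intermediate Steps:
G(m, v) = -9*v
B(f) = 2 + f/2
s(t, A) = -21*t
S = -11 (S = -(2 + (½)*18) = -(2 + 9) = -1*11 = -11)
r(q) = 2*I*√41 (r(q) = √(-11 - 9*17) = √(-11 - 153) = √(-164) = 2*I*√41)
(r(63) + 188340)*(61009 + s(-519, -616)) = (2*I*√41 + 188340)*(61009 - 21*(-519)) = (188340 + 2*I*√41)*(61009 + 10899) = (188340 + 2*I*√41)*71908 = 13543152720 + 143816*I*√41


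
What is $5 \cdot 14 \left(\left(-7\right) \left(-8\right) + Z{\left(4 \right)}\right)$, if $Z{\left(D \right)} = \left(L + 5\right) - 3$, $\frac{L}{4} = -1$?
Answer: $3780$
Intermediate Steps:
$L = -4$ ($L = 4 \left(-1\right) = -4$)
$Z{\left(D \right)} = -2$ ($Z{\left(D \right)} = \left(-4 + 5\right) - 3 = 1 - 3 = -2$)
$5 \cdot 14 \left(\left(-7\right) \left(-8\right) + Z{\left(4 \right)}\right) = 5 \cdot 14 \left(\left(-7\right) \left(-8\right) - 2\right) = 70 \left(56 - 2\right) = 70 \cdot 54 = 3780$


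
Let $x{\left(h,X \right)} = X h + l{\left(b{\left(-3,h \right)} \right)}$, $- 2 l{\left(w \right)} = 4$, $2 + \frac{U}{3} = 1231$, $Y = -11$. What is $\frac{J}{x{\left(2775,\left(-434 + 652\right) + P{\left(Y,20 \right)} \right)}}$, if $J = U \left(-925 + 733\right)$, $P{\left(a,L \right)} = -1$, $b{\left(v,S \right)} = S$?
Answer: $- \frac{707904}{602173} \approx -1.1756$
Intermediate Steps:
$U = 3687$ ($U = -6 + 3 \cdot 1231 = -6 + 3693 = 3687$)
$l{\left(w \right)} = -2$ ($l{\left(w \right)} = \left(- \frac{1}{2}\right) 4 = -2$)
$x{\left(h,X \right)} = -2 + X h$ ($x{\left(h,X \right)} = X h - 2 = -2 + X h$)
$J = -707904$ ($J = 3687 \left(-925 + 733\right) = 3687 \left(-192\right) = -707904$)
$\frac{J}{x{\left(2775,\left(-434 + 652\right) + P{\left(Y,20 \right)} \right)}} = - \frac{707904}{-2 + \left(\left(-434 + 652\right) - 1\right) 2775} = - \frac{707904}{-2 + \left(218 - 1\right) 2775} = - \frac{707904}{-2 + 217 \cdot 2775} = - \frac{707904}{-2 + 602175} = - \frac{707904}{602173}$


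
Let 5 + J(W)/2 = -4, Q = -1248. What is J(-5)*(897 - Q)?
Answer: -38610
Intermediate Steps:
J(W) = -18 (J(W) = -10 + 2*(-4) = -10 - 8 = -18)
J(-5)*(897 - Q) = -18*(897 - 1*(-1248)) = -18*(897 + 1248) = -18*2145 = -38610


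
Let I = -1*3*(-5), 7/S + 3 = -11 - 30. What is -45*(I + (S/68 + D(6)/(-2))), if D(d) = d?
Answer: -1615365/2992 ≈ -539.89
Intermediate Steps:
S = -7/44 (S = 7/(-3 + (-11 - 30)) = 7/(-3 - 41) = 7/(-44) = 7*(-1/44) = -7/44 ≈ -0.15909)
I = 15 (I = -3*(-5) = 15)
-45*(I + (S/68 + D(6)/(-2))) = -45*(15 + (-7/44/68 + 6/(-2))) = -45*(15 + (-7/44*1/68 + 6*(-½))) = -45*(15 + (-7/2992 - 3)) = -45*(15 - 8983/2992) = -45*35897/2992 = -1615365/2992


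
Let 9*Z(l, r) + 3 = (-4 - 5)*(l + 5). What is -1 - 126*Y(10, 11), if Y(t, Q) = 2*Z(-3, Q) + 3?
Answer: 209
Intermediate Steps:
Z(l, r) = -16/3 - l (Z(l, r) = -1/3 + ((-4 - 5)*(l + 5))/9 = -1/3 + (-9*(5 + l))/9 = -1/3 + (-45 - 9*l)/9 = -1/3 + (-5 - l) = -16/3 - l)
Y(t, Q) = -5/3 (Y(t, Q) = 2*(-16/3 - 1*(-3)) + 3 = 2*(-16/3 + 3) + 3 = 2*(-7/3) + 3 = -14/3 + 3 = -5/3)
-1 - 126*Y(10, 11) = -1 - 126*(-5/3) = -1 + 210 = 209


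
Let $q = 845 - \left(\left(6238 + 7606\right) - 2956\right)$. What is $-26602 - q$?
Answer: $-16559$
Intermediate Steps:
$q = -10043$ ($q = 845 - \left(13844 - 2956\right) = 845 - 10888 = -10043$)
$-26602 - q = -26602 - -10043 = -26602 + 10043 = -16559$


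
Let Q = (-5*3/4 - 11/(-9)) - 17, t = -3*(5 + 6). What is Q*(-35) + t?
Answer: 23417/36 ≈ 650.47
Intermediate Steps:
t = -33 (t = -3*11 = -33)
Q = -703/36 (Q = (-15*¼ - 11*(-⅑)) - 17 = (-15/4 + 11/9) - 17 = -91/36 - 17 = -703/36 ≈ -19.528)
Q*(-35) + t = -703/36*(-35) - 33 = 24605/36 - 33 = 23417/36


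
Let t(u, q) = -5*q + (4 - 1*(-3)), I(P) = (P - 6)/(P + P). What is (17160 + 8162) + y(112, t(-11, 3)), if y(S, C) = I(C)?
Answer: 202583/8 ≈ 25323.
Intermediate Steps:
I(P) = (-6 + P)/(2*P) (I(P) = (-6 + P)/((2*P)) = (-6 + P)*(1/(2*P)) = (-6 + P)/(2*P))
t(u, q) = 7 - 5*q (t(u, q) = -5*q + (4 + 3) = -5*q + 7 = 7 - 5*q)
y(S, C) = (-6 + C)/(2*C)
(17160 + 8162) + y(112, t(-11, 3)) = (17160 + 8162) + (-6 + (7 - 5*3))/(2*(7 - 5*3)) = 25322 + (-6 + (7 - 15))/(2*(7 - 15)) = 25322 + (½)*(-6 - 8)/(-8) = 25322 + (½)*(-⅛)*(-14) = 25322 + 7/8 = 202583/8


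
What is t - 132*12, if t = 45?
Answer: -1539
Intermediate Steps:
t - 132*12 = 45 - 132*12 = 45 - 1584 = -1539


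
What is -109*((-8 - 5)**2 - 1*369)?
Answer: 21800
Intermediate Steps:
-109*((-8 - 5)**2 - 1*369) = -109*((-13)**2 - 369) = -109*(169 - 369) = -109*(-200) = 21800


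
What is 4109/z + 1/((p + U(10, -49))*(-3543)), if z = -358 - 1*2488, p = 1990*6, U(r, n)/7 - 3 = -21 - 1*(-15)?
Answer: -173519033699/120183782382 ≈ -1.4438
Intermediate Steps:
U(r, n) = -21 (U(r, n) = 21 + 7*(-21 - 1*(-15)) = 21 + 7*(-21 + 15) = 21 + 7*(-6) = 21 - 42 = -21)
p = 11940
z = -2846 (z = -358 - 2488 = -2846)
4109/z + 1/((p + U(10, -49))*(-3543)) = 4109/(-2846) + 1/((11940 - 21)*(-3543)) = 4109*(-1/2846) - 1/3543/11919 = -4109/2846 + (1/11919)*(-1/3543) = -4109/2846 - 1/42229017 = -173519033699/120183782382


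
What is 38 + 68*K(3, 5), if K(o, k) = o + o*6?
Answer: 1466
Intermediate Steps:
K(o, k) = 7*o (K(o, k) = o + 6*o = 7*o)
38 + 68*K(3, 5) = 38 + 68*(7*3) = 38 + 68*21 = 38 + 1428 = 1466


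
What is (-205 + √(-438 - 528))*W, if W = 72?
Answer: -14760 + 72*I*√966 ≈ -14760.0 + 2237.8*I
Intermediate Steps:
(-205 + √(-438 - 528))*W = (-205 + √(-438 - 528))*72 = (-205 + √(-966))*72 = (-205 + I*√966)*72 = -14760 + 72*I*√966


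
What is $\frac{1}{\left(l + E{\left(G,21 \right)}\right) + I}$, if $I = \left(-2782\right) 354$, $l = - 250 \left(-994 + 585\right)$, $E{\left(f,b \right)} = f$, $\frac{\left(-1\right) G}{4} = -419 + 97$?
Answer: $- \frac{1}{881290} \approx -1.1347 \cdot 10^{-6}$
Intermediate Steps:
$G = 1288$ ($G = - 4 \left(-419 + 97\right) = \left(-4\right) \left(-322\right) = 1288$)
$l = 102250$ ($l = \left(-250\right) \left(-409\right) = 102250$)
$I = -984828$
$\frac{1}{\left(l + E{\left(G,21 \right)}\right) + I} = \frac{1}{\left(102250 + 1288\right) - 984828} = \frac{1}{103538 - 984828} = \frac{1}{-881290} = - \frac{1}{881290}$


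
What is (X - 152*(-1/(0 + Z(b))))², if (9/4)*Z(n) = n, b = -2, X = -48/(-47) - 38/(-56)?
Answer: 49639394401/1731856 ≈ 28663.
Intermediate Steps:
X = 2237/1316 (X = -48*(-1/47) - 38*(-1/56) = 48/47 + 19/28 = 2237/1316 ≈ 1.6998)
Z(n) = 4*n/9
(X - 152*(-1/(0 + Z(b))))² = (2237/1316 - 152*(-1/(0 + (4/9)*(-2))))² = (2237/1316 - 152*(-1/(0 - 8/9)))² = (2237/1316 - 152/((-8/9*(-1))))² = (2237/1316 - 152/8/9)² = (2237/1316 - 152*9/8)² = (2237/1316 - 171)² = (-222799/1316)² = 49639394401/1731856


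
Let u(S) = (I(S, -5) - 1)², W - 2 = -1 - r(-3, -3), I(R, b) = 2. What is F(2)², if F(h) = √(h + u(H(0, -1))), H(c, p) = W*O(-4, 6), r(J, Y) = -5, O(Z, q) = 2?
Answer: 3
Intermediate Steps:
W = 6 (W = 2 + (-1 - 1*(-5)) = 2 + (-1 + 5) = 2 + 4 = 6)
H(c, p) = 12 (H(c, p) = 6*2 = 12)
u(S) = 1 (u(S) = (2 - 1)² = 1² = 1)
F(h) = √(1 + h) (F(h) = √(h + 1) = √(1 + h))
F(2)² = (√(1 + 2))² = (√3)² = 3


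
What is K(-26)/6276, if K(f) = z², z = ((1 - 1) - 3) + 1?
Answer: 1/1569 ≈ 0.00063735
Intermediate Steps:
z = -2 (z = (0 - 3) + 1 = -3 + 1 = -2)
K(f) = 4 (K(f) = (-2)² = 4)
K(-26)/6276 = 4/6276 = 4*(1/6276) = 1/1569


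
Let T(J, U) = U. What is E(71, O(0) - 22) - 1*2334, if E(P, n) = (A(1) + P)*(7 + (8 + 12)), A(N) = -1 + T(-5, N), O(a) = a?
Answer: -417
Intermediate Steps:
A(N) = -1 + N
E(P, n) = 27*P (E(P, n) = ((-1 + 1) + P)*(7 + (8 + 12)) = (0 + P)*(7 + 20) = P*27 = 27*P)
E(71, O(0) - 22) - 1*2334 = 27*71 - 1*2334 = 1917 - 2334 = -417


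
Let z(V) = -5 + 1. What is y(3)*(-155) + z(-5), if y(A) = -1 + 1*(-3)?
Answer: 616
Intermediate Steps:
z(V) = -4
y(A) = -4 (y(A) = -1 - 3 = -4)
y(3)*(-155) + z(-5) = -4*(-155) - 4 = 620 - 4 = 616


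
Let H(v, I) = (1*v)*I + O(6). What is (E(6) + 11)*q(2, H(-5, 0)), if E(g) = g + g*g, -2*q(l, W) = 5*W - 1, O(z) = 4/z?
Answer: -371/6 ≈ -61.833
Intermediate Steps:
H(v, I) = ⅔ + I*v (H(v, I) = (1*v)*I + 4/6 = v*I + 4*(⅙) = I*v + ⅔ = ⅔ + I*v)
q(l, W) = ½ - 5*W/2 (q(l, W) = -(5*W - 1)/2 = -(-1 + 5*W)/2 = ½ - 5*W/2)
E(g) = g + g²
(E(6) + 11)*q(2, H(-5, 0)) = (6*(1 + 6) + 11)*(½ - 5*(⅔ + 0*(-5))/2) = (6*7 + 11)*(½ - 5*(⅔ + 0)/2) = (42 + 11)*(½ - 5/2*⅔) = 53*(½ - 5/3) = 53*(-7/6) = -371/6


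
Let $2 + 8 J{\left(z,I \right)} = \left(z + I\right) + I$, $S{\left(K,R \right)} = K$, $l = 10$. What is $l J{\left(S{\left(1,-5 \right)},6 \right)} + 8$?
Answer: $\frac{87}{4} \approx 21.75$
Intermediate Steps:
$J{\left(z,I \right)} = - \frac{1}{4} + \frac{I}{4} + \frac{z}{8}$ ($J{\left(z,I \right)} = - \frac{1}{4} + \frac{\left(z + I\right) + I}{8} = - \frac{1}{4} + \frac{\left(I + z\right) + I}{8} = - \frac{1}{4} + \frac{z + 2 I}{8} = - \frac{1}{4} + \left(\frac{I}{4} + \frac{z}{8}\right) = - \frac{1}{4} + \frac{I}{4} + \frac{z}{8}$)
$l J{\left(S{\left(1,-5 \right)},6 \right)} + 8 = 10 \left(- \frac{1}{4} + \frac{1}{4} \cdot 6 + \frac{1}{8} \cdot 1\right) + 8 = 10 \left(- \frac{1}{4} + \frac{3}{2} + \frac{1}{8}\right) + 8 = 10 \cdot \frac{11}{8} + 8 = \frac{55}{4} + 8 = \frac{87}{4}$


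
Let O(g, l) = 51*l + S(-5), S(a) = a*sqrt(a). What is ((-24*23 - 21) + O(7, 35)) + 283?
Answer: 1495 - 5*I*sqrt(5) ≈ 1495.0 - 11.18*I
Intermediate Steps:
S(a) = a**(3/2)
O(g, l) = 51*l - 5*I*sqrt(5) (O(g, l) = 51*l + (-5)**(3/2) = 51*l - 5*I*sqrt(5))
((-24*23 - 21) + O(7, 35)) + 283 = ((-24*23 - 21) + (51*35 - 5*I*sqrt(5))) + 283 = ((-552 - 21) + (1785 - 5*I*sqrt(5))) + 283 = (-573 + (1785 - 5*I*sqrt(5))) + 283 = (1212 - 5*I*sqrt(5)) + 283 = 1495 - 5*I*sqrt(5)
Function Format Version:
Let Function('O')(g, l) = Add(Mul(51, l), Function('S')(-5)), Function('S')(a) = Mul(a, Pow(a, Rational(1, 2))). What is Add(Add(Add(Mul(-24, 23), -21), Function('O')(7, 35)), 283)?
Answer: Add(1495, Mul(-5, I, Pow(5, Rational(1, 2)))) ≈ Add(1495.0, Mul(-11.180, I))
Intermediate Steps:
Function('S')(a) = Pow(a, Rational(3, 2))
Function('O')(g, l) = Add(Mul(51, l), Mul(-5, I, Pow(5, Rational(1, 2)))) (Function('O')(g, l) = Add(Mul(51, l), Pow(-5, Rational(3, 2))) = Add(Mul(51, l), Mul(-5, I, Pow(5, Rational(1, 2)))))
Add(Add(Add(Mul(-24, 23), -21), Function('O')(7, 35)), 283) = Add(Add(Add(Mul(-24, 23), -21), Add(Mul(51, 35), Mul(-5, I, Pow(5, Rational(1, 2))))), 283) = Add(Add(Add(-552, -21), Add(1785, Mul(-5, I, Pow(5, Rational(1, 2))))), 283) = Add(Add(-573, Add(1785, Mul(-5, I, Pow(5, Rational(1, 2))))), 283) = Add(Add(1212, Mul(-5, I, Pow(5, Rational(1, 2)))), 283) = Add(1495, Mul(-5, I, Pow(5, Rational(1, 2))))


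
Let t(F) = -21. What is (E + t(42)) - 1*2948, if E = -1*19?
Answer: -2988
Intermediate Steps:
E = -19
(E + t(42)) - 1*2948 = (-19 - 21) - 1*2948 = -40 - 2948 = -2988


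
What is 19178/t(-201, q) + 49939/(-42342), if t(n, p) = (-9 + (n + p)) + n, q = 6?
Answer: -277420057/5716170 ≈ -48.533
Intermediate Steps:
t(n, p) = -9 + p + 2*n (t(n, p) = (-9 + n + p) + n = -9 + p + 2*n)
19178/t(-201, q) + 49939/(-42342) = 19178/(-9 + 6 + 2*(-201)) + 49939/(-42342) = 19178/(-9 + 6 - 402) + 49939*(-1/42342) = 19178/(-405) - 49939/42342 = 19178*(-1/405) - 49939/42342 = -19178/405 - 49939/42342 = -277420057/5716170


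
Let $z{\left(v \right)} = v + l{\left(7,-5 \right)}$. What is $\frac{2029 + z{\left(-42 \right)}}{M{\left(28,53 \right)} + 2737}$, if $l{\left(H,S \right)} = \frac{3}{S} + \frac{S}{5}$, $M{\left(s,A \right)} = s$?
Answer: $\frac{9927}{13825} \approx 0.71805$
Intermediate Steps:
$l{\left(H,S \right)} = \frac{3}{S} + \frac{S}{5}$ ($l{\left(H,S \right)} = \frac{3}{S} + S \frac{1}{5} = \frac{3}{S} + \frac{S}{5}$)
$z{\left(v \right)} = - \frac{8}{5} + v$ ($z{\left(v \right)} = v + \left(\frac{3}{-5} + \frac{1}{5} \left(-5\right)\right) = v + \left(3 \left(- \frac{1}{5}\right) - 1\right) = v - \frac{8}{5} = - \frac{8}{5} + v$)
$\frac{2029 + z{\left(-42 \right)}}{M{\left(28,53 \right)} + 2737} = \frac{2029 - \frac{218}{5}}{28 + 2737} = \frac{2029 - \frac{218}{5}}{2765} = \frac{9927}{5} \cdot \frac{1}{2765} = \frac{9927}{13825}$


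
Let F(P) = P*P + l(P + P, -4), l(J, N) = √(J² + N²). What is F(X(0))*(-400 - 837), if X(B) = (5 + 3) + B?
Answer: -79168 - 4948*√17 ≈ -99569.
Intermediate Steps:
X(B) = 8 + B
F(P) = P² + √(16 + 4*P²) (F(P) = P*P + √((P + P)² + (-4)²) = P² + √((2*P)² + 16) = P² + √(4*P² + 16) = P² + √(16 + 4*P²))
F(X(0))*(-400 - 837) = ((8 + 0)² + 2*√(4 + (8 + 0)²))*(-400 - 837) = (8² + 2*√(4 + 8²))*(-1237) = (64 + 2*√(4 + 64))*(-1237) = (64 + 2*√68)*(-1237) = (64 + 2*(2*√17))*(-1237) = (64 + 4*√17)*(-1237) = -79168 - 4948*√17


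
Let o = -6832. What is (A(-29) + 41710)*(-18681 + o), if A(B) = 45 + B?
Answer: -1064555438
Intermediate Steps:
(A(-29) + 41710)*(-18681 + o) = ((45 - 29) + 41710)*(-18681 - 6832) = (16 + 41710)*(-25513) = 41726*(-25513) = -1064555438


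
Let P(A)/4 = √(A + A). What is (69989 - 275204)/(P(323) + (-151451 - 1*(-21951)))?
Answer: 2214611875/1397519972 + 68405*√646/1397519972 ≈ 1.5859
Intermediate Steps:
P(A) = 4*√2*√A (P(A) = 4*√(A + A) = 4*√(2*A) = 4*(√2*√A) = 4*√2*√A)
(69989 - 275204)/(P(323) + (-151451 - 1*(-21951))) = (69989 - 275204)/(4*√2*√323 + (-151451 - 1*(-21951))) = -205215/(4*√646 + (-151451 + 21951)) = -205215/(4*√646 - 129500) = -205215/(-129500 + 4*√646)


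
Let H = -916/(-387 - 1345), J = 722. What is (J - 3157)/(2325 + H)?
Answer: -1054355/1006954 ≈ -1.0471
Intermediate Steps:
H = 229/433 (H = -916/(-1732) = -916*(-1/1732) = 229/433 ≈ 0.52887)
(J - 3157)/(2325 + H) = (722 - 3157)/(2325 + 229/433) = -2435/1006954/433 = -2435*433/1006954 = -1054355/1006954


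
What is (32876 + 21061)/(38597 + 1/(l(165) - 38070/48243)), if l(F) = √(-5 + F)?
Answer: 169232952388818810/121102121016230077 - 110043633804*√10/121102121016230077 ≈ 1.3974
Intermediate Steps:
(32876 + 21061)/(38597 + 1/(l(165) - 38070/48243)) = (32876 + 21061)/(38597 + 1/(√(-5 + 165) - 38070/48243)) = 53937/(38597 + 1/(√160 - 38070*1/48243)) = 53937/(38597 + 1/(4*√10 - 12690/16081)) = 53937/(38597 + 1/(-12690/16081 + 4*√10))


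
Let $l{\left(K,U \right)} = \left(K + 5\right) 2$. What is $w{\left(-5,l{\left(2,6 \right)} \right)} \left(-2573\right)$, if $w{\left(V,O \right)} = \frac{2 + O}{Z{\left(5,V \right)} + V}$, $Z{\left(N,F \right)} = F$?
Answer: $\frac{20584}{5} \approx 4116.8$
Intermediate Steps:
$l{\left(K,U \right)} = 10 + 2 K$ ($l{\left(K,U \right)} = \left(5 + K\right) 2 = 10 + 2 K$)
$w{\left(V,O \right)} = \frac{2 + O}{2 V}$ ($w{\left(V,O \right)} = \frac{2 + O}{V + V} = \frac{2 + O}{2 V}$)
$w{\left(-5,l{\left(2,6 \right)} \right)} \left(-2573\right) = \frac{2 + \left(10 + 2 \cdot 2\right)}{2 \left(-5\right)} \left(-2573\right) = \frac{1}{2} \left(- \frac{1}{5}\right) \left(2 + \left(10 + 4\right)\right) \left(-2573\right) = \frac{1}{2} \left(- \frac{1}{5}\right) \left(2 + 14\right) \left(-2573\right) = \frac{1}{2} \left(- \frac{1}{5}\right) 16 \left(-2573\right) = \left(- \frac{8}{5}\right) \left(-2573\right) = \frac{20584}{5}$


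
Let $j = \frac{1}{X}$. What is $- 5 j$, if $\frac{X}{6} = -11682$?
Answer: $\frac{5}{70092} \approx 7.1335 \cdot 10^{-5}$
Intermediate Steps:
$X = -70092$ ($X = 6 \left(-11682\right) = -70092$)
$j = - \frac{1}{70092}$ ($j = \frac{1}{-70092} = - \frac{1}{70092} \approx -1.4267 \cdot 10^{-5}$)
$- 5 j = \left(-5\right) \left(- \frac{1}{70092}\right) = \frac{5}{70092}$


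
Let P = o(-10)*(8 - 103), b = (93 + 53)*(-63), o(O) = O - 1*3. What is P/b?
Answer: -1235/9198 ≈ -0.13427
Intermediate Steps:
o(O) = -3 + O (o(O) = O - 3 = -3 + O)
b = -9198 (b = 146*(-63) = -9198)
P = 1235 (P = (-3 - 10)*(8 - 103) = -13*(-95) = 1235)
P/b = 1235/(-9198) = 1235*(-1/9198) = -1235/9198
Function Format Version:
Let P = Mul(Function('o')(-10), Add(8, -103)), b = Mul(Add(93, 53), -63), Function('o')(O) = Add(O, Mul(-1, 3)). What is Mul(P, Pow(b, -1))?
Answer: Rational(-1235, 9198) ≈ -0.13427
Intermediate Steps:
Function('o')(O) = Add(-3, O) (Function('o')(O) = Add(O, -3) = Add(-3, O))
b = -9198 (b = Mul(146, -63) = -9198)
P = 1235 (P = Mul(Add(-3, -10), Add(8, -103)) = Mul(-13, -95) = 1235)
Mul(P, Pow(b, -1)) = Mul(1235, Pow(-9198, -1)) = Mul(1235, Rational(-1, 9198)) = Rational(-1235, 9198)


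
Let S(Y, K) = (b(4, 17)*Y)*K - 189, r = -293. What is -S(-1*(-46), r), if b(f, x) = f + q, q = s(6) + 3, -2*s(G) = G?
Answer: 54101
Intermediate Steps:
s(G) = -G/2
q = 0 (q = -½*6 + 3 = -3 + 3 = 0)
b(f, x) = f (b(f, x) = f + 0 = f)
S(Y, K) = -189 + 4*K*Y (S(Y, K) = (4*Y)*K - 189 = 4*K*Y - 189 = -189 + 4*K*Y)
-S(-1*(-46), r) = -(-189 + 4*(-293)*(-1*(-46))) = -(-189 + 4*(-293)*46) = -(-189 - 53912) = -1*(-54101) = 54101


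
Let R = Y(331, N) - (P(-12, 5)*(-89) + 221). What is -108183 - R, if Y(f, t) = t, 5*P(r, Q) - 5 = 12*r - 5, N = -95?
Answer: -526519/5 ≈ -1.0530e+5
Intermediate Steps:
P(r, Q) = 12*r/5 (P(r, Q) = 1 + (12*r - 5)/5 = 1 + (-5 + 12*r)/5 = 1 + (-1 + 12*r/5) = 12*r/5)
R = -14396/5 (R = -95 - (((12/5)*(-12))*(-89) + 221) = -95 - (-144/5*(-89) + 221) = -95 - (12816/5 + 221) = -95 - 1*13921/5 = -95 - 13921/5 = -14396/5 ≈ -2879.2)
-108183 - R = -108183 - 1*(-14396/5) = -108183 + 14396/5 = -526519/5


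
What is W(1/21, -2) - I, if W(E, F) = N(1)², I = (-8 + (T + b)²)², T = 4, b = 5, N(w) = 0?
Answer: -5329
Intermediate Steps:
I = 5329 (I = (-8 + (4 + 5)²)² = (-8 + 9²)² = (-8 + 81)² = 73² = 5329)
W(E, F) = 0 (W(E, F) = 0² = 0)
W(1/21, -2) - I = 0 - 1*5329 = 0 - 5329 = -5329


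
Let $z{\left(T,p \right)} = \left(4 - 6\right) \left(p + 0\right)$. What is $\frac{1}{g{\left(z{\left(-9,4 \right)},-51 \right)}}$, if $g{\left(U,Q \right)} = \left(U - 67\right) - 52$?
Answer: $- \frac{1}{127} \approx -0.007874$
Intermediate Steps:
$z{\left(T,p \right)} = - 2 p$
$g{\left(U,Q \right)} = -119 + U$ ($g{\left(U,Q \right)} = \left(-67 + U\right) - 52 = -119 + U$)
$\frac{1}{g{\left(z{\left(-9,4 \right)},-51 \right)}} = \frac{1}{-119 - 8} = \frac{1}{-127} = - \frac{1}{127}$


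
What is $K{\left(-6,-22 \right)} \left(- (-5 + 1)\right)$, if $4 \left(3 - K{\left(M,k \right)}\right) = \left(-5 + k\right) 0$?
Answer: $12$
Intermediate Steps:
$K{\left(M,k \right)} = 3$ ($K{\left(M,k \right)} = 3 - \frac{\left(-5 + k\right) 0}{4} = 3 - 0 = 3 + 0 = 3$)
$K{\left(-6,-22 \right)} \left(- (-5 + 1)\right) = 3 \left(- (-5 + 1)\right) = 3 \left(\left(-1\right) \left(-4\right)\right) = 3 \cdot 4 = 12$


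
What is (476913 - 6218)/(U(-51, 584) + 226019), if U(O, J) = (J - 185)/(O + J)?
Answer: 10907845/5237762 ≈ 2.0825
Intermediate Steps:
U(O, J) = (-185 + J)/(J + O)
(476913 - 6218)/(U(-51, 584) + 226019) = (476913 - 6218)/((-185 + 584)/(584 - 51) + 226019) = 470695/(399/533 + 226019) = 470695/(120468526/533) = 470695*(533/120468526) = 10907845/5237762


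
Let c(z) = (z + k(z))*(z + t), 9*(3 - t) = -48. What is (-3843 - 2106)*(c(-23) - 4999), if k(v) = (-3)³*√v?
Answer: 27732255 - 2355804*I*√23 ≈ 2.7732e+7 - 1.1298e+7*I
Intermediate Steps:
t = 25/3 (t = 3 - ⅑*(-48) = 3 + 16/3 = 25/3 ≈ 8.3333)
k(v) = -27*√v
c(z) = (25/3 + z)*(z - 27*√z) (c(z) = (z - 27*√z)*(z + 25/3) = (z - 27*√z)*(25/3 + z) = (25/3 + z)*(z - 27*√z))
(-3843 - 2106)*(c(-23) - 4999) = (-3843 - 2106)*(((-23)² - 225*I*√23 - (-621)*I*√23 + (25/3)*(-23)) - 4999) = -5949*((529 - 225*I*√23 - (-621)*I*√23 - 575/3) - 4999) = -5949*((529 - 225*I*√23 + 621*I*√23 - 575/3) - 4999) = -5949*((1012/3 + 396*I*√23) - 4999) = -5949*(-13985/3 + 396*I*√23) = 27732255 - 2355804*I*√23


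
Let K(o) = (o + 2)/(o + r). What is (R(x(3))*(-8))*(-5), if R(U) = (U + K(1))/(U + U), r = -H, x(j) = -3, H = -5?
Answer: 50/3 ≈ 16.667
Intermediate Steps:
r = 5 (r = -1*(-5) = 5)
K(o) = (2 + o)/(5 + o) (K(o) = (o + 2)/(o + 5) = (2 + o)/(5 + o))
R(U) = (1/2 + U)/(2*U) (R(U) = (U + (2 + 1)/(5 + 1))/(U + U) = (U + 3/6)/((2*U)) = (U + (1/6)*3)*(1/(2*U)) = (U + 1/2)*(1/(2*U)) = (1/2 + U)*(1/(2*U)) = (1/2 + U)/(2*U))
(R(x(3))*(-8))*(-5) = (((1/4)*(1 + 2*(-3))/(-3))*(-8))*(-5) = (((1/4)*(-1/3)*(1 - 6))*(-8))*(-5) = (((1/4)*(-1/3)*(-5))*(-8))*(-5) = ((5/12)*(-8))*(-5) = -10/3*(-5) = 50/3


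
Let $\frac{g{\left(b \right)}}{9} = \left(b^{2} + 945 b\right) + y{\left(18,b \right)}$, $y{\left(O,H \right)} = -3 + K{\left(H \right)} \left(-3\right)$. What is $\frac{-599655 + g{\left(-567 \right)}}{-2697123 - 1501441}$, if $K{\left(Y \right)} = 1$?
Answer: $\frac{2528643}{4198564} \approx 0.60226$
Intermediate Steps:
$y{\left(O,H \right)} = -6$ ($y{\left(O,H \right)} = -3 + 1 \left(-3\right) = -3 - 3 = -6$)
$g{\left(b \right)} = -54 + 9 b^{2} + 8505 b$ ($g{\left(b \right)} = 9 \left(\left(b^{2} + 945 b\right) - 6\right) = 9 \left(-6 + b^{2} + 945 b\right) = -54 + 9 b^{2} + 8505 b$)
$\frac{-599655 + g{\left(-567 \right)}}{-2697123 - 1501441} = \frac{-599655 + \left(-54 + 9 \left(-567\right)^{2} + 8505 \left(-567\right)\right)}{-2697123 - 1501441} = \frac{-599655 - 1928988}{-4198564} = \left(-599655 - 1928988\right) \left(- \frac{1}{4198564}\right) = \left(-2528643\right) \left(- \frac{1}{4198564}\right) = \frac{2528643}{4198564}$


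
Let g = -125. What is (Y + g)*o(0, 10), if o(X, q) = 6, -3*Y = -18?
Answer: -714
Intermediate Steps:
Y = 6 (Y = -⅓*(-18) = 6)
(Y + g)*o(0, 10) = (6 - 125)*6 = -119*6 = -714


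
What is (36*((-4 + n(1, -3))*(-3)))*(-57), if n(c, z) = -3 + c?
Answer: -36936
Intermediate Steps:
(36*((-4 + n(1, -3))*(-3)))*(-57) = (36*((-4 + (-3 + 1))*(-3)))*(-57) = (36*((-4 - 2)*(-3)))*(-57) = (36*(-6*(-3)))*(-57) = (36*18)*(-57) = 648*(-57) = -36936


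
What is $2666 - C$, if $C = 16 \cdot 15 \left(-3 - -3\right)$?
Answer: $2666$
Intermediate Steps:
$C = 0$ ($C = 240 \left(-3 + 3\right) = 240 \cdot 0 = 0$)
$2666 - C = 2666 - 0 = 2666 + 0 = 2666$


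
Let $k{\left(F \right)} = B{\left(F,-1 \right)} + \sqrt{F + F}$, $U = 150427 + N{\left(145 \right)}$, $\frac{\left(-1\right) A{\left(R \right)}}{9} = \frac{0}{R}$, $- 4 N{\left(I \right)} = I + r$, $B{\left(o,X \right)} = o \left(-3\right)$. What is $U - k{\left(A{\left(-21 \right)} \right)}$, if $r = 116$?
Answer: $\frac{601447}{4} \approx 1.5036 \cdot 10^{5}$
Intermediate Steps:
$B{\left(o,X \right)} = - 3 o$
$N{\left(I \right)} = -29 - \frac{I}{4}$ ($N{\left(I \right)} = - \frac{I + 116}{4} = - \frac{116 + I}{4} = -29 - \frac{I}{4}$)
$A{\left(R \right)} = 0$ ($A{\left(R \right)} = - 9 \frac{0}{R} = \left(-9\right) 0 = 0$)
$U = \frac{601447}{4}$ ($U = 150427 - \frac{261}{4} = \frac{601447}{4} \approx 1.5036 \cdot 10^{5}$)
$k{\left(F \right)} = - 3 F + \sqrt{2} \sqrt{F}$ ($k{\left(F \right)} = - 3 F + \sqrt{F + F} = - 3 F + \sqrt{2 F} = - 3 F + \sqrt{2} \sqrt{F}$)
$U - k{\left(A{\left(-21 \right)} \right)} = \frac{601447}{4} - \left(\left(-3\right) 0 + \sqrt{2} \sqrt{0}\right) = \frac{601447}{4} - \left(0 + \sqrt{2} \cdot 0\right) = \frac{601447}{4} - \left(0 + 0\right) = \frac{601447}{4} - 0 = \frac{601447}{4} + 0 = \frac{601447}{4}$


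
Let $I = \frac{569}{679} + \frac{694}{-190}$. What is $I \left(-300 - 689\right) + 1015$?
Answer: $\frac{245033437}{64505} \approx 3798.7$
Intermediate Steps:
$I = - \frac{181558}{64505}$ ($I = 569 \cdot \frac{1}{679} + 694 \left(- \frac{1}{190}\right) = \frac{569}{679} - \frac{347}{95} = - \frac{181558}{64505} \approx -2.8146$)
$I \left(-300 - 689\right) + 1015 = - \frac{181558 \left(-300 - 689\right)}{64505} + 1015 = \left(- \frac{181558}{64505}\right) \left(-989\right) + 1015 = \frac{179560862}{64505} + 1015 = \frac{245033437}{64505}$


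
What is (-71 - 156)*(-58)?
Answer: 13166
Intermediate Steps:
(-71 - 156)*(-58) = -227*(-58) = 13166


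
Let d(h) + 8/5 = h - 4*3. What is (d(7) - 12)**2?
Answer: 8649/25 ≈ 345.96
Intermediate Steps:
d(h) = -68/5 + h (d(h) = -8/5 + (h - 4*3) = -8/5 + (h - 12) = -8/5 + (-12 + h) = -68/5 + h)
(d(7) - 12)**2 = ((-68/5 + 7) - 12)**2 = (-33/5 - 12)**2 = (-93/5)**2 = 8649/25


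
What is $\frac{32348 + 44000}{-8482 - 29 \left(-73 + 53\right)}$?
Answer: $- \frac{38174}{3951} \approx -9.6619$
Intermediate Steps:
$\frac{32348 + 44000}{-8482 - 29 \left(-73 + 53\right)} = \frac{76348}{-8482 - -580} = \frac{76348}{-8482 + 580} = \frac{76348}{-7902} = 76348 \left(- \frac{1}{7902}\right) = - \frac{38174}{3951}$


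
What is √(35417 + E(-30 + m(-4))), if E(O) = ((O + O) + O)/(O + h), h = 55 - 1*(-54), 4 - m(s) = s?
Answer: 3*√3309451/29 ≈ 188.19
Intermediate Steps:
m(s) = 4 - s
h = 109 (h = 55 + 54 = 109)
E(O) = 3*O/(109 + O) (E(O) = ((O + O) + O)/(O + 109) = (2*O + O)/(109 + O) = (3*O)/(109 + O) = 3*O/(109 + O))
√(35417 + E(-30 + m(-4))) = √(35417 + 3*(-30 + (4 - 1*(-4)))/(109 + (-30 + (4 - 1*(-4))))) = √(35417 + 3*(-30 + (4 + 4))/(109 + (-30 + (4 + 4)))) = √(35417 + 3*(-30 + 8)/(109 + (-30 + 8))) = √(35417 + 3*(-22)/(109 - 22)) = √(35417 + 3*(-22)/87) = √(35417 + 3*(-22)*(1/87)) = √(35417 - 22/29) = √(1027071/29) = 3*√3309451/29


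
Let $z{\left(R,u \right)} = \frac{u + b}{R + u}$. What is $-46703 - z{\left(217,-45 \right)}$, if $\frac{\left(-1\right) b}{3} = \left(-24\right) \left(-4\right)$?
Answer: $- \frac{8032583}{172} \approx -46701.0$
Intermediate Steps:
$b = -288$ ($b = - 3 \left(\left(-24\right) \left(-4\right)\right) = \left(-3\right) 96 = -288$)
$z{\left(R,u \right)} = \frac{-288 + u}{R + u}$ ($z{\left(R,u \right)} = \frac{u - 288}{R + u} = \frac{-288 + u}{R + u}$)
$-46703 - z{\left(217,-45 \right)} = -46703 - \frac{-288 - 45}{217 - 45} = -46703 - \frac{1}{172} \left(-333\right) = -46703 - - \frac{333}{172} = -46703 + \frac{333}{172} = - \frac{8032583}{172}$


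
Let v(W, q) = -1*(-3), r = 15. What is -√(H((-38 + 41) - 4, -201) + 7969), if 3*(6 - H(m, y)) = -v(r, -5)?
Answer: -2*√1994 ≈ -89.308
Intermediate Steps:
v(W, q) = 3
H(m, y) = 7 (H(m, y) = 6 - (-1)*3/3 = 6 - ⅓*(-3) = 6 + 1 = 7)
-√(H((-38 + 41) - 4, -201) + 7969) = -√(7 + 7969) = -√7976 = -2*√1994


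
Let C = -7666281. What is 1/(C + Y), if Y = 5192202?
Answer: -1/2474079 ≈ -4.0419e-7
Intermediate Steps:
1/(C + Y) = 1/(-7666281 + 5192202) = 1/(-2474079) = -1/2474079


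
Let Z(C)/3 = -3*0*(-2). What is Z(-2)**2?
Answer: 0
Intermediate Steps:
Z(C) = 0 (Z(C) = 3*(-3*0*(-2)) = 3*(0*(-2)) = 3*0 = 0)
Z(-2)**2 = 0**2 = 0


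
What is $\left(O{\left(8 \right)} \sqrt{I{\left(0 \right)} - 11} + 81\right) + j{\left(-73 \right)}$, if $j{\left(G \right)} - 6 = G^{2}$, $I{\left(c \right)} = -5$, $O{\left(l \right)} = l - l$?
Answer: $5416$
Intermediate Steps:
$O{\left(l \right)} = 0$
$j{\left(G \right)} = 6 + G^{2}$
$\left(O{\left(8 \right)} \sqrt{I{\left(0 \right)} - 11} + 81\right) + j{\left(-73 \right)} = \left(0 \sqrt{-5 - 11} + 81\right) + \left(6 + \left(-73\right)^{2}\right) = \left(0 \sqrt{-16} + 81\right) + \left(6 + 5329\right) = \left(0 \cdot 4 i + 81\right) + 5335 = \left(0 + 81\right) + 5335 = 81 + 5335 = 5416$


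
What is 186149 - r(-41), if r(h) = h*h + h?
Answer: 184509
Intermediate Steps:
r(h) = h + h**2 (r(h) = h**2 + h = h + h**2)
186149 - r(-41) = 186149 - (-41)*(1 - 41) = 186149 - (-41)*(-40) = 186149 - 1*1640 = 186149 - 1640 = 184509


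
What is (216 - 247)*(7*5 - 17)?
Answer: -558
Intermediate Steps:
(216 - 247)*(7*5 - 17) = -31*(35 - 17) = -31*18 = -558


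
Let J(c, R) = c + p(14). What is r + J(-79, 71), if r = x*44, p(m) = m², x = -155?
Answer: -6703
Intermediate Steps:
r = -6820 (r = -155*44 = -6820)
J(c, R) = 196 + c (J(c, R) = c + 14² = c + 196 = 196 + c)
r + J(-79, 71) = -6820 + (196 - 79) = -6820 + 117 = -6703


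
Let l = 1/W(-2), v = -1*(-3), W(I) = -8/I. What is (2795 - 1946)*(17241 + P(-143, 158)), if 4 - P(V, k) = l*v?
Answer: 58561473/4 ≈ 1.4640e+7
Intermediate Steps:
v = 3
l = ¼ (l = 1/(-8/(-2)) = 1/(-8*(-½)) = 1/4 = ¼ ≈ 0.25000)
P(V, k) = 13/4 (P(V, k) = 4 - 3/4 = 4 - 1*¾ = 4 - ¾ = 13/4)
(2795 - 1946)*(17241 + P(-143, 158)) = (2795 - 1946)*(17241 + 13/4) = 849*(68977/4) = 58561473/4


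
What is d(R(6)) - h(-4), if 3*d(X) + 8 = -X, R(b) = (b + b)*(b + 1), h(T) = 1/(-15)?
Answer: -153/5 ≈ -30.600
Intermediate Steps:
h(T) = -1/15
R(b) = 2*b*(1 + b) (R(b) = (2*b)*(1 + b) = 2*b*(1 + b))
d(X) = -8/3 - X/3 (d(X) = -8/3 + (-X)/3 = -8/3 - X/3)
d(R(6)) - h(-4) = (-8/3 - 2*6*(1 + 6)/3) - 1*(-1/15) = (-8/3 - 2*6*7/3) + 1/15 = (-8/3 - ⅓*84) + 1/15 = (-8/3 - 28) + 1/15 = -92/3 + 1/15 = -153/5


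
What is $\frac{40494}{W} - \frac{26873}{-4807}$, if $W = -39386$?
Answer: $\frac{39262060}{8605841} \approx 4.5623$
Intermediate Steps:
$\frac{40494}{W} - \frac{26873}{-4807} = \frac{40494}{-39386} - \frac{26873}{-4807} = 40494 \left(- \frac{1}{39386}\right) - - \frac{2443}{437} = - \frac{20247}{19693} + \frac{2443}{437} = \frac{39262060}{8605841}$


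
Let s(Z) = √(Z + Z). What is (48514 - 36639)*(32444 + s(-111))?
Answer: 385272500 + 11875*I*√222 ≈ 3.8527e+8 + 1.7693e+5*I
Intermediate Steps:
s(Z) = √2*√Z (s(Z) = √(2*Z) = √2*√Z)
(48514 - 36639)*(32444 + s(-111)) = (48514 - 36639)*(32444 + √2*√(-111)) = 11875*(32444 + √2*(I*√111)) = 11875*(32444 + I*√222) = 385272500 + 11875*I*√222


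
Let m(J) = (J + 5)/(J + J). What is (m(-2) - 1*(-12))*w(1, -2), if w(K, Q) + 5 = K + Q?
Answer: -135/2 ≈ -67.500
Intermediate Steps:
m(J) = (5 + J)/(2*J) (m(J) = (5 + J)/((2*J)) = (5 + J)*(1/(2*J)) = (5 + J)/(2*J))
w(K, Q) = -5 + K + Q (w(K, Q) = -5 + (K + Q) = -5 + K + Q)
(m(-2) - 1*(-12))*w(1, -2) = ((½)*(5 - 2)/(-2) - 1*(-12))*(-5 + 1 - 2) = ((½)*(-½)*3 + 12)*(-6) = (-¾ + 12)*(-6) = (45/4)*(-6) = -135/2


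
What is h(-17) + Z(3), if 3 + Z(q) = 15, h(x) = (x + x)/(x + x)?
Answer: 13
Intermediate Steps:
h(x) = 1 (h(x) = (2*x)/((2*x)) = (2*x)*(1/(2*x)) = 1)
Z(q) = 12 (Z(q) = -3 + 15 = 12)
h(-17) + Z(3) = 1 + 12 = 13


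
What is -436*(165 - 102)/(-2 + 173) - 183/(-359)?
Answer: -1092191/6821 ≈ -160.12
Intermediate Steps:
-436*(165 - 102)/(-2 + 173) - 183/(-359) = -436/(171/63) - 183*(-1/359) = -436/(171*(1/63)) + 183/359 = -436/19/7 + 183/359 = -436*7/19 + 183/359 = -3052/19 + 183/359 = -1092191/6821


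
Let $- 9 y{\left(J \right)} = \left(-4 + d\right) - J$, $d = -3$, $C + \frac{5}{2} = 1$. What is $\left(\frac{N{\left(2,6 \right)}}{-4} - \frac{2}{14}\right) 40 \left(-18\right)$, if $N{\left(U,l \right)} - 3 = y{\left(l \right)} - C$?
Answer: $\frac{8210}{7} \approx 1172.9$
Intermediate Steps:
$C = - \frac{3}{2}$ ($C = - \frac{5}{2} + 1 = - \frac{3}{2} \approx -1.5$)
$y{\left(J \right)} = \frac{7}{9} + \frac{J}{9}$ ($y{\left(J \right)} = - \frac{\left(-4 - 3\right) - J}{9} = - \frac{-7 - J}{9} = \frac{7}{9} + \frac{J}{9}$)
$N{\left(U,l \right)} = \frac{95}{18} + \frac{l}{9}$ ($N{\left(U,l \right)} = 3 + \left(\left(\frac{7}{9} + \frac{l}{9}\right) - - \frac{3}{2}\right) = 3 + \left(\left(\frac{7}{9} + \frac{l}{9}\right) + \frac{3}{2}\right) = 3 + \left(\frac{41}{18} + \frac{l}{9}\right) = \frac{95}{18} + \frac{l}{9}$)
$\left(\frac{N{\left(2,6 \right)}}{-4} - \frac{2}{14}\right) 40 \left(-18\right) = \left(\frac{\frac{95}{18} + \frac{1}{9} \cdot 6}{-4} - \frac{2}{14}\right) 40 \left(-18\right) = \left(\left(\frac{95}{18} + \frac{2}{3}\right) \left(- \frac{1}{4}\right) - \frac{1}{7}\right) 40 \left(-18\right) = \left(\frac{107}{18} \left(- \frac{1}{4}\right) - \frac{1}{7}\right) 40 \left(-18\right) = \left(- \frac{107}{72} - \frac{1}{7}\right) 40 \left(-18\right) = \left(- \frac{821}{504}\right) 40 \left(-18\right) = \left(- \frac{4105}{63}\right) \left(-18\right) = \frac{8210}{7}$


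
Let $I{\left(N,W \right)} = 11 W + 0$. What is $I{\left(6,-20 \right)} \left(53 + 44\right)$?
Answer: $-21340$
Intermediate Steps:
$I{\left(N,W \right)} = 11 W$
$I{\left(6,-20 \right)} \left(53 + 44\right) = 11 \left(-20\right) \left(53 + 44\right) = \left(-220\right) 97 = -21340$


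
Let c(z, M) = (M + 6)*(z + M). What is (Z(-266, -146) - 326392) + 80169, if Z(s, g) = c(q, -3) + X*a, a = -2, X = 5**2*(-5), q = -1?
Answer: -245985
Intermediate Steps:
c(z, M) = (6 + M)*(M + z)
X = -125 (X = 25*(-5) = -125)
Z(s, g) = 238 (Z(s, g) = ((-3)**2 + 6*(-3) + 6*(-1) - 3*(-1)) - 125*(-2) = (9 - 18 - 6 + 3) + 250 = -12 + 250 = 238)
(Z(-266, -146) - 326392) + 80169 = (238 - 326392) + 80169 = -326154 + 80169 = -245985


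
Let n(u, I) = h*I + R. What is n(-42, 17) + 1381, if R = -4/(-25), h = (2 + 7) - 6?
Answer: 35804/25 ≈ 1432.2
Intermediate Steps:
h = 3 (h = 9 - 6 = 3)
R = 4/25 (R = -4*(-1/25) = 4/25 ≈ 0.16000)
n(u, I) = 4/25 + 3*I (n(u, I) = 3*I + 4/25 = 4/25 + 3*I)
n(-42, 17) + 1381 = (4/25 + 3*17) + 1381 = (4/25 + 51) + 1381 = 1279/25 + 1381 = 35804/25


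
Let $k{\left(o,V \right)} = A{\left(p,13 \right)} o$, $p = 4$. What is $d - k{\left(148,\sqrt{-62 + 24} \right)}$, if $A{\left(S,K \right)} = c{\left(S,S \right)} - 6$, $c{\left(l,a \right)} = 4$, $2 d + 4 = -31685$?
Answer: $- \frac{31097}{2} \approx -15549.0$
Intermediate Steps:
$d = - \frac{31689}{2}$ ($d = -2 + \frac{1}{2} \left(-31685\right) = -2 - \frac{31685}{2} = - \frac{31689}{2} \approx -15845.0$)
$A{\left(S,K \right)} = -2$ ($A{\left(S,K \right)} = 4 - 6 = -2$)
$k{\left(o,V \right)} = - 2 o$
$d - k{\left(148,\sqrt{-62 + 24} \right)} = - \frac{31689}{2} - \left(-2\right) 148 = - \frac{31689}{2} - -296 = - \frac{31689}{2} + 296 = - \frac{31097}{2}$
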